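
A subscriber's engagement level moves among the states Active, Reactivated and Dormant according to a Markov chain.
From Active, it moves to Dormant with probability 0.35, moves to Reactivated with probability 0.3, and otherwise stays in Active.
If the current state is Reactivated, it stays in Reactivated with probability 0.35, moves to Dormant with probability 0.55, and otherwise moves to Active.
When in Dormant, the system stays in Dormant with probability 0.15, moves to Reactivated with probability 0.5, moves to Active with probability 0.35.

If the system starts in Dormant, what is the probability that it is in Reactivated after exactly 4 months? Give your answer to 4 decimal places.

0.3875

Propagate the distribution vector 4 months from Dormant.
After 0 months: (0.0000, 0.0000, 1.0000)
After 1 month: (0.3500, 0.5000, 0.1500)
After 2 months: (0.2250, 0.3550, 0.4200)
After 3 months: (0.2613, 0.4018, 0.3370)
After 4 months: (0.2496, 0.3875, 0.3630)
P(in Reactivated after 4 months) = 0.3875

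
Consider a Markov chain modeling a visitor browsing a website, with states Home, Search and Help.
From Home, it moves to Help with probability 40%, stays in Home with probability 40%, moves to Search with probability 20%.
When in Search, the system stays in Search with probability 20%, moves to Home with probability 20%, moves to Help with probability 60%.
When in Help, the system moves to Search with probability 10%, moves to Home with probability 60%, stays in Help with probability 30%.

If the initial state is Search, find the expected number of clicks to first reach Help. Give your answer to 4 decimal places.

1.8182

Let t(s) be the expected number of clicks to first reach Help from state s, with t(Help) = 0. Conditioning on the first click:
t(Home) = 1 + 0.4·t(Home) + 0.2·t(Search)
t(Search) = 1 + 0.2·t(Home) + 0.2·t(Search)
Solving: t(Home) = 2.2727, t(Search) = 1.8182.
Expected clicks from Search to Help: 1.8182.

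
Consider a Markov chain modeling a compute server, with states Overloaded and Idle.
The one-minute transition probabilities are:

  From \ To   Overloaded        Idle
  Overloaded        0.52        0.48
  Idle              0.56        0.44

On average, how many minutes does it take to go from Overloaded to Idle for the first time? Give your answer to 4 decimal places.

2.0833

Let t(s) be the expected number of minutes to first reach Idle from state s, with t(Idle) = 0. Conditioning on the first minute:
t(Overloaded) = 1 + 0.52·t(Overloaded)
Solving: t(Overloaded) = 2.0833.
Expected minutes from Overloaded to Idle: 2.0833.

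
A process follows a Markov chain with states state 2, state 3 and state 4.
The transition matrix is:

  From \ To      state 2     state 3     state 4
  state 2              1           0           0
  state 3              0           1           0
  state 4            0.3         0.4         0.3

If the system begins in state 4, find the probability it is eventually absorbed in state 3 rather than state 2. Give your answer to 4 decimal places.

Let h(s) be the probability of absorption at state 3 starting from transient state s. Then h(state 3) = 1 and h(state 2) = 0. By first-step analysis:
h(state 4) = 0.3·0 + 0.4·1 + 0.3·h(state 4)
Solving: h(state 4) = 0.5714.
Starting from state 4, the probability is 0.5714.

0.5714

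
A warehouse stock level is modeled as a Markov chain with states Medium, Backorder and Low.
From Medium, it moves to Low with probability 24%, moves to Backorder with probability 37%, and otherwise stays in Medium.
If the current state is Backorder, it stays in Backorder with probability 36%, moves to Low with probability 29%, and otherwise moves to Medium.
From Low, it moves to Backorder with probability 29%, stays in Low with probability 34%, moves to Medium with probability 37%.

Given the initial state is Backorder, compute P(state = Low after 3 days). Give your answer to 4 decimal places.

0.2859

Propagate the distribution vector 3 days from Backorder.
After 0 days: (0.0000, 1.0000, 0.0000)
After 1 day: (0.3500, 0.3600, 0.2900)
After 2 days: (0.3698, 0.3432, 0.2870)
After 3 days: (0.3705, 0.3436, 0.2859)
P(in Low after 3 days) = 0.2859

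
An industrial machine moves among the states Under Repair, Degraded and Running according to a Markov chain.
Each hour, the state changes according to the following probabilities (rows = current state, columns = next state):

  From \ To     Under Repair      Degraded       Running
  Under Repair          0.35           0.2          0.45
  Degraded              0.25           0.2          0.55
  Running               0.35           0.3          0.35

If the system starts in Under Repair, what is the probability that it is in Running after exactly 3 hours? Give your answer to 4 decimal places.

0.4320

Propagate the distribution vector 3 hours from Under Repair.
After 0 hours: (1.0000, 0.0000, 0.0000)
After 1 hour: (0.3500, 0.2000, 0.4500)
After 2 hours: (0.3300, 0.2450, 0.4250)
After 3 hours: (0.3255, 0.2425, 0.4320)
P(in Running after 3 hours) = 0.4320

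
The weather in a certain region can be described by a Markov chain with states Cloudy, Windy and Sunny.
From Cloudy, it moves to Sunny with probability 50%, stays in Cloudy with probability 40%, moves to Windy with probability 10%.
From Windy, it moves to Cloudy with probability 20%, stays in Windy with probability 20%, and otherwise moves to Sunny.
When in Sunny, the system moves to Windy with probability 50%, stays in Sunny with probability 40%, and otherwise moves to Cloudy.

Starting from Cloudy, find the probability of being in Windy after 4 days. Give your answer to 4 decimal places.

0.3255

Propagate the distribution vector 4 days from Cloudy.
After 0 days: (1.0000, 0.0000, 0.0000)
After 1 day: (0.4000, 0.1000, 0.5000)
After 2 days: (0.2300, 0.3100, 0.4600)
After 3 days: (0.2000, 0.3150, 0.4850)
After 4 days: (0.1915, 0.3255, 0.4830)
P(in Windy after 4 days) = 0.3255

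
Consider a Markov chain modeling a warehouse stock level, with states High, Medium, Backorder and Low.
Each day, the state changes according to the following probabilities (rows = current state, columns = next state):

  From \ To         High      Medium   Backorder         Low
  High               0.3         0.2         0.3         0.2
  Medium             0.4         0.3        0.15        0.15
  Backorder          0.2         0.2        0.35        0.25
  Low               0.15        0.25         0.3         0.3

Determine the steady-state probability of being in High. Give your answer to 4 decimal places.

0.2619

Let the stationary distribution be π with π = πP and π_1 + π_2 + π_3 + π_4 = 1.
π_1 = 0.3·π_1 + 0.4·π_2 + 0.2·π_3 + 0.15·π_4
π_2 = 0.2·π_1 + 0.3·π_2 + 0.2·π_3 + 0.25·π_4
π_3 = 0.3·π_1 + 0.15·π_2 + 0.35·π_3 + 0.3·π_4
Solving with the normalization constraint gives π = (0.2619, 0.2347, 0.2787, 0.2247).
So the stationary probability of High is 0.2619.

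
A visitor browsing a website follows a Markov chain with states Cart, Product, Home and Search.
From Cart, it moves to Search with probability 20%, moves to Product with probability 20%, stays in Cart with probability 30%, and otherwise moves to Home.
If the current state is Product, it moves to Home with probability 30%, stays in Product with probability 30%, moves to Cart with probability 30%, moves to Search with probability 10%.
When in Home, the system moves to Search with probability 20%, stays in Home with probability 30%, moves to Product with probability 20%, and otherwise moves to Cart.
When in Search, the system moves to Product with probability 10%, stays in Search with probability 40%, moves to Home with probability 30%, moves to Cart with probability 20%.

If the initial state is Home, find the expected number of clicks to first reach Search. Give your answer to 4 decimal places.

5.6250

Let t(s) be the expected number of clicks to first reach Search from state s, with t(Search) = 0. Conditioning on the first click:
t(Cart) = 1 + 0.3·t(Cart) + 0.2·t(Product) + 0.3·t(Home)
t(Product) = 1 + 0.3·t(Cart) + 0.3·t(Product) + 0.3·t(Home)
t(Home) = 1 + 0.3·t(Cart) + 0.2·t(Product) + 0.3·t(Home)
Solving: t(Cart) = 5.6250, t(Product) = 6.2500, t(Home) = 5.6250.
Expected clicks from Home to Search: 5.6250.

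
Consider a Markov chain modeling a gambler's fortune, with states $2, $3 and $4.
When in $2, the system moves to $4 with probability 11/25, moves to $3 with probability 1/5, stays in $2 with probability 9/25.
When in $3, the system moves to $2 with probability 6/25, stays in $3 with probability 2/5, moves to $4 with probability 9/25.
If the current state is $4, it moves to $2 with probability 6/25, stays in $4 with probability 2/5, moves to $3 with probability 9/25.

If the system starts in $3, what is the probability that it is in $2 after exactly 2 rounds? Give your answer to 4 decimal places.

0.2688

Sum over the intermediate state after 1 round:
P = P($3→$2)·P($2→$2) + P($3→$3)·P($3→$2) + P($3→$4)·P($4→$2)
  = 0.24×0.36 + 0.4×0.24 + 0.36×0.24
  = 0.0864 + 0.0960 + 0.0864 = 0.2688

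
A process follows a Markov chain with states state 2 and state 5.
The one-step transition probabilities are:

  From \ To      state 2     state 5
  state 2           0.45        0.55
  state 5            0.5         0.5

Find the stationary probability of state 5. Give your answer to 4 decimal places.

0.5238

Let the stationary distribution be π with π = πP and π_1 + π_2 = 1.
π_1 = 0.45·π_1 + 0.5·π_2
Solving with the normalization constraint gives π = (0.4762, 0.5238).
So the stationary probability of state 5 is 0.5238.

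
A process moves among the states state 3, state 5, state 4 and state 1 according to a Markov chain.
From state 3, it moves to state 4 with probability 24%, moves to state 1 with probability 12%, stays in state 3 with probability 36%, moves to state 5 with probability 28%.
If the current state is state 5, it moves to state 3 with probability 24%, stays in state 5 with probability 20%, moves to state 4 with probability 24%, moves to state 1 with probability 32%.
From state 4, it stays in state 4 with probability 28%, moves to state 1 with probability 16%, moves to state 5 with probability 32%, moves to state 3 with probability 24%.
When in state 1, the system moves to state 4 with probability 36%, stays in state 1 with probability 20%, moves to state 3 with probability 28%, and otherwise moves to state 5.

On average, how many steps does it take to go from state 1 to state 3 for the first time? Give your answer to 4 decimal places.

3.8624

Let t(s) be the expected number of steps to first reach state 3 from state s, with t(state 3) = 0. Conditioning on the first step:
t(state 5) = 1 + 0.2·t(state 5) + 0.24·t(state 4) + 0.32·t(state 1)
t(state 4) = 1 + 0.32·t(state 5) + 0.28·t(state 4) + 0.16·t(state 1)
t(state 1) = 1 + 0.16·t(state 5) + 0.36·t(state 4) + 0.2·t(state 1)
Solving: t(state 5) = 4.0028, t(state 4) = 4.0262, t(state 1) = 3.8624.
Expected steps from state 1 to state 3: 3.8624.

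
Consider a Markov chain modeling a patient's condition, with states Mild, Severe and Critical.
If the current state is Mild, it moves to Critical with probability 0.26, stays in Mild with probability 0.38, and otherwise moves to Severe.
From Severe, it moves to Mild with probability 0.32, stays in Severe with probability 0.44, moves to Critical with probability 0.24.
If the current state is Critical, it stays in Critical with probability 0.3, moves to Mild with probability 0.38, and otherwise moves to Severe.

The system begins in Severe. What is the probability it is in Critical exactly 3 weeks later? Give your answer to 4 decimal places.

Propagate the distribution vector 3 weeks from Severe.
After 0 weeks: (0.0000, 1.0000, 0.0000)
After 1 week: (0.3200, 0.4400, 0.2400)
After 2 weeks: (0.3536, 0.3856, 0.2608)
After 3 weeks: (0.3569, 0.3804, 0.2627)
P(in Critical after 3 weeks) = 0.2627

0.2627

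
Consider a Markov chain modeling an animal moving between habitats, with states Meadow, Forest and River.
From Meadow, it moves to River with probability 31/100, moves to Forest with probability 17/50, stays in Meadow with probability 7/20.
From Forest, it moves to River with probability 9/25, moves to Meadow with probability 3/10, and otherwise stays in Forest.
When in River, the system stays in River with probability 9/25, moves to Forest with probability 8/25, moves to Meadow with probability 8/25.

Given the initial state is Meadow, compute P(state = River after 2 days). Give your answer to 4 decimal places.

Sum over the intermediate state after 1 day:
P = P(Meadow→Meadow)·P(Meadow→River) + P(Meadow→Forest)·P(Forest→River) + P(Meadow→River)·P(River→River)
  = 0.35×0.31 + 0.34×0.36 + 0.31×0.36
  = 0.1085 + 0.1224 + 0.1116 = 0.3425

0.3425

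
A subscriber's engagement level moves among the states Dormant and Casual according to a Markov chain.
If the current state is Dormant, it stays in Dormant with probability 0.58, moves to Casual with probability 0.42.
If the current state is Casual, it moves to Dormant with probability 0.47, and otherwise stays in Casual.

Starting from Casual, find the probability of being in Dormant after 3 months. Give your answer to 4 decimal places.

0.5274

Propagate the distribution vector 3 months from Casual.
After 0 months: (0.0000, 1.0000)
After 1 month: (0.4700, 0.5300)
After 2 months: (0.5217, 0.4783)
After 3 months: (0.5274, 0.4726)
P(in Dormant after 3 months) = 0.5274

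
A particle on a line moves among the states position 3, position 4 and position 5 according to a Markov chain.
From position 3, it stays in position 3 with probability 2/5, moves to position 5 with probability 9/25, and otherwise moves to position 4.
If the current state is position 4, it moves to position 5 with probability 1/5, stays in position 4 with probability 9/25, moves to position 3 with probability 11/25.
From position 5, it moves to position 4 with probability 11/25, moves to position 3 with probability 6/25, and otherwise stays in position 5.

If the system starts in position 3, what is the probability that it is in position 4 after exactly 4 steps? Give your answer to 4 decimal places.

Propagate the distribution vector 4 steps from position 3.
After 0 steps: (1.0000, 0.0000, 0.0000)
After 1 step: (0.4000, 0.2400, 0.3600)
After 2 steps: (0.3520, 0.3408, 0.3072)
After 3 steps: (0.3645, 0.3423, 0.2932)
After 4 steps: (0.3668, 0.3397, 0.2935)
P(in position 4 after 4 steps) = 0.3397

0.3397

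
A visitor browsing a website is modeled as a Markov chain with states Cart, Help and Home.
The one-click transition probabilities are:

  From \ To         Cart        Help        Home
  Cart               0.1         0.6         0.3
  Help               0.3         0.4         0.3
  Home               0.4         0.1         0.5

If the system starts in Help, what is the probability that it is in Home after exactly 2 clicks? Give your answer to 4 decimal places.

Sum over the intermediate state after 1 click:
P = P(Help→Cart)·P(Cart→Home) + P(Help→Help)·P(Help→Home) + P(Help→Home)·P(Home→Home)
  = 0.3×0.3 + 0.4×0.3 + 0.3×0.5
  = 0.0900 + 0.1200 + 0.1500 = 0.3600

0.3600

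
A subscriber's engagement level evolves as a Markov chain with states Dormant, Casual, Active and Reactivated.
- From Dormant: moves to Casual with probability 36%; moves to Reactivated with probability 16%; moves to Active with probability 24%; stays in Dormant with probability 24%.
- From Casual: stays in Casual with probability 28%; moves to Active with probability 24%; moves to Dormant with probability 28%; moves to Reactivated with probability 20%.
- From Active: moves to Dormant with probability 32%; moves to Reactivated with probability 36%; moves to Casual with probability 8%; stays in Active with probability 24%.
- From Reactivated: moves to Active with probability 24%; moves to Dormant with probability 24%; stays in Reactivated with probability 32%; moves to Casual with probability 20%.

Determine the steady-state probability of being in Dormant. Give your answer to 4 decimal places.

Let the stationary distribution be π with π = πP and π_1 + π_2 + π_3 + π_4 = 1.
π_1 = 0.24·π_1 + 0.28·π_2 + 0.32·π_3 + 0.24·π_4
π_2 = 0.36·π_1 + 0.28·π_2 + 0.08·π_3 + 0.2·π_4
π_3 = 0.24·π_1 + 0.24·π_2 + 0.24·π_3 + 0.24·π_4
Solving with the normalization constraint gives π = (0.2685, 0.2328, 0.2400, 0.2587).
So the stationary probability of Dormant is 0.2685.

0.2685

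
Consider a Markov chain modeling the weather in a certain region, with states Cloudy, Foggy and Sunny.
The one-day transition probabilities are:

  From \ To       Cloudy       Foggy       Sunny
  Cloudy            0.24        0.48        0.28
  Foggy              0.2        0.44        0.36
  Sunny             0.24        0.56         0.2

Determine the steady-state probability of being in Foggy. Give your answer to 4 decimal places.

0.4842

Let the stationary distribution be π with π = πP and π_1 + π_2 + π_3 = 1.
π_1 = 0.24·π_1 + 0.2·π_2 + 0.24·π_3
π_2 = 0.48·π_1 + 0.44·π_2 + 0.56·π_3
Solving with the normalization constraint gives π = (0.2206, 0.4842, 0.2951).
So the stationary probability of Foggy is 0.4842.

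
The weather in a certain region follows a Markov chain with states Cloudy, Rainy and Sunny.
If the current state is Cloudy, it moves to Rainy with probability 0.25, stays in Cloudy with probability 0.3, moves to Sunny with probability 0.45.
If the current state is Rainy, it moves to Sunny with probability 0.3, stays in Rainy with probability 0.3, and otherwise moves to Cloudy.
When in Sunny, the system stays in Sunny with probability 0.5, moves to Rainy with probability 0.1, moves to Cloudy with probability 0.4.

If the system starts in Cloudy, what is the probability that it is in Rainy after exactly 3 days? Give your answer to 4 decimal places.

Propagate the distribution vector 3 days from Cloudy.
After 0 days: (1.0000, 0.0000, 0.0000)
After 1 day: (0.3000, 0.2500, 0.4500)
After 2 days: (0.3700, 0.1950, 0.4350)
After 3 days: (0.3630, 0.1945, 0.4425)
P(in Rainy after 3 days) = 0.1945

0.1945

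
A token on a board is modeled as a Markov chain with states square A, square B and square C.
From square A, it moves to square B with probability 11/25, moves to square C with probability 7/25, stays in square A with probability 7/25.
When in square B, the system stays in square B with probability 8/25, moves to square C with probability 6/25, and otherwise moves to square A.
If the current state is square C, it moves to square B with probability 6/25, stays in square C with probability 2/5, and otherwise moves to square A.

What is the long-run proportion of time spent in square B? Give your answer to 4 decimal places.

0.3388

Let the stationary distribution be π with π = πP and π_1 + π_2 + π_3 = 1.
π_1 = 0.28·π_1 + 0.44·π_2 + 0.36·π_3
π_2 = 0.44·π_1 + 0.32·π_2 + 0.24·π_3
Solving with the normalization constraint gives π = (0.3584, 0.3388, 0.3028).
So the stationary probability of square B is 0.3388.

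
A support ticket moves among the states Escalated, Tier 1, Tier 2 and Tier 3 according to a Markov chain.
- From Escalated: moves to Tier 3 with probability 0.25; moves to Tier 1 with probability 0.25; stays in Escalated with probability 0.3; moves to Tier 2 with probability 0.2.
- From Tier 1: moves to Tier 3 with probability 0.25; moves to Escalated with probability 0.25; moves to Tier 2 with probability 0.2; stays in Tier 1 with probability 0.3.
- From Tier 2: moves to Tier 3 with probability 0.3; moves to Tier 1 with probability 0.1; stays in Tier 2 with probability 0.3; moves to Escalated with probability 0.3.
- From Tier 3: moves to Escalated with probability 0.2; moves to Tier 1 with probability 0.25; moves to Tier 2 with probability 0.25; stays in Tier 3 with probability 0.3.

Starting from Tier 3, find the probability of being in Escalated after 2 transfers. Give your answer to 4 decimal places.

0.2575

Propagate the distribution vector 2 transfers from Tier 3.
After 0 transfers: (0.0000, 0.0000, 0.0000, 1.0000)
After 1 transfer: (0.2000, 0.2500, 0.2500, 0.3000)
After 2 transfers: (0.2575, 0.2250, 0.2400, 0.2775)
P(in Escalated after 2 transfers) = 0.2575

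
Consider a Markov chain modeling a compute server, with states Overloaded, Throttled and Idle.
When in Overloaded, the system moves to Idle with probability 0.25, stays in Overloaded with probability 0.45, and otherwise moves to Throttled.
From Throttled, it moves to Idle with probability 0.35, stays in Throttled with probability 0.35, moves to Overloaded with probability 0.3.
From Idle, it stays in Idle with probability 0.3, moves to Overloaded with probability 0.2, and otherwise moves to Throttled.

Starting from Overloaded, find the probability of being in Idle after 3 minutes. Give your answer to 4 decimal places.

Propagate the distribution vector 3 minutes from Overloaded.
After 0 minutes: (1.0000, 0.0000, 0.0000)
After 1 minute: (0.4500, 0.3000, 0.2500)
After 2 minutes: (0.3425, 0.3650, 0.2925)
After 3 minutes: (0.3221, 0.3768, 0.3011)
P(in Idle after 3 minutes) = 0.3011

0.3011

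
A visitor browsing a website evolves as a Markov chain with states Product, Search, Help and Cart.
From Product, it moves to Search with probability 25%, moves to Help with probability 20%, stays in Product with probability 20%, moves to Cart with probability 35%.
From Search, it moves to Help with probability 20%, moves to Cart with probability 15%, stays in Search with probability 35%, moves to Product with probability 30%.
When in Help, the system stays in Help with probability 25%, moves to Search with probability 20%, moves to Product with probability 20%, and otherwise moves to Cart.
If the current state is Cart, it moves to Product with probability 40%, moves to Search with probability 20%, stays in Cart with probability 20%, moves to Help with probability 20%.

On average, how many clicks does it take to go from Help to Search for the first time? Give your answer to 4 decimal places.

Let t(s) be the expected number of clicks to first reach Search from state s, with t(Search) = 0. Conditioning on the first click:
t(Product) = 1 + 0.2·t(Product) + 0.2·t(Help) + 0.35·t(Cart)
t(Help) = 1 + 0.2·t(Product) + 0.25·t(Help) + 0.35·t(Cart)
t(Cart) = 1 + 0.4·t(Product) + 0.2·t(Help) + 0.2·t(Cart)
Solving: t(Product) = 4.4592, t(Help) = 4.6939, t(Cart) = 4.6531.
Expected clicks from Help to Search: 4.6939.

4.6939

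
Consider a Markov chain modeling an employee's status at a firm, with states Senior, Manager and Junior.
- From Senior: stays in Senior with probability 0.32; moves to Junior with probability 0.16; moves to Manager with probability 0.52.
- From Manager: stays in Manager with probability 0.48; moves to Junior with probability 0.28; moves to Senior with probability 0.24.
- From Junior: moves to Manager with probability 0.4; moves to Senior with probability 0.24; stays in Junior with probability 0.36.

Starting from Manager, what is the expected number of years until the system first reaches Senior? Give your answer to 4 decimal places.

Let t(s) be the expected number of years to first reach Senior from state s, with t(Senior) = 0. Conditioning on the first year:
t(Manager) = 1 + 0.48·t(Manager) + 0.28·t(Junior)
t(Junior) = 1 + 0.4·t(Manager) + 0.36·t(Junior)
Solving: t(Manager) = 4.1667, t(Junior) = 4.1667.
Expected years from Manager to Senior: 4.1667.

4.1667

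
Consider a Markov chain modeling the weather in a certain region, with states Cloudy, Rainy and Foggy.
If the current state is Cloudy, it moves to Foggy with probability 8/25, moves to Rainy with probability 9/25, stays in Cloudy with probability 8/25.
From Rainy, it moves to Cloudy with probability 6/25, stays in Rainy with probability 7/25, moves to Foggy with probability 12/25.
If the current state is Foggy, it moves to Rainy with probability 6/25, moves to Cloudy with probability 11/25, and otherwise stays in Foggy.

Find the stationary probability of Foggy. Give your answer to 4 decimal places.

Let the stationary distribution be π with π = πP and π_1 + π_2 + π_3 = 1.
π_1 = 0.32·π_1 + 0.24·π_2 + 0.44·π_3
π_2 = 0.36·π_1 + 0.28·π_2 + 0.24·π_3
Solving with the normalization constraint gives π = (0.3406, 0.2926, 0.3668).
So the stationary probability of Foggy is 0.3668.

0.3668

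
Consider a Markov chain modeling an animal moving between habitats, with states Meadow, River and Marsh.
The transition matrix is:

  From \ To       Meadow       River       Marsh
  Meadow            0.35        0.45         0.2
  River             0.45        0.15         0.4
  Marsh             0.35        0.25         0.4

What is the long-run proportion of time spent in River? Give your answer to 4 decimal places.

Let the stationary distribution be π with π = πP and π_1 + π_2 + π_3 = 1.
π_1 = 0.35·π_1 + 0.45·π_2 + 0.35·π_3
π_2 = 0.45·π_1 + 0.15·π_2 + 0.25·π_3
Solving with the normalization constraint gives π = (0.3796, 0.2963, 0.3241).
So the stationary probability of River is 0.2963.

0.2963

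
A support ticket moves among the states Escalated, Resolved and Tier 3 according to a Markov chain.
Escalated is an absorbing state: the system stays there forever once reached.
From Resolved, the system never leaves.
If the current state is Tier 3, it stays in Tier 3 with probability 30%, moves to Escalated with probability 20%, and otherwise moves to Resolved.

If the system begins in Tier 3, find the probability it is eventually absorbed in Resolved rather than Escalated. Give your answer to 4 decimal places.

Let h(s) be the probability of absorption at Resolved starting from transient state s. Then h(Resolved) = 1 and h(Escalated) = 0. By first-step analysis:
h(Tier 3) = 0.2·0 + 0.5·1 + 0.3·h(Tier 3)
Solving: h(Tier 3) = 0.7143.
Starting from Tier 3, the probability is 0.7143.

0.7143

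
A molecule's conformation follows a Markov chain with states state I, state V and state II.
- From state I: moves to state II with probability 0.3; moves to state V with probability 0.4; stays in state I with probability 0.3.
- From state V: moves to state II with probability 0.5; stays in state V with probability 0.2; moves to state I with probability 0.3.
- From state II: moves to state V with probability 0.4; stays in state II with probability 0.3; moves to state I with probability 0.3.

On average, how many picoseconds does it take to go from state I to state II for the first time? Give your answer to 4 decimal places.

Let t(s) be the expected number of picoseconds to first reach state II from state s, with t(state II) = 0. Conditioning on the first picosecond:
t(state I) = 1 + 0.3·t(state I) + 0.4·t(state V)
t(state V) = 1 + 0.3·t(state I) + 0.2·t(state V)
Solving: t(state I) = 2.7273, t(state V) = 2.2727.
Expected picoseconds from state I to state II: 2.7273.

2.7273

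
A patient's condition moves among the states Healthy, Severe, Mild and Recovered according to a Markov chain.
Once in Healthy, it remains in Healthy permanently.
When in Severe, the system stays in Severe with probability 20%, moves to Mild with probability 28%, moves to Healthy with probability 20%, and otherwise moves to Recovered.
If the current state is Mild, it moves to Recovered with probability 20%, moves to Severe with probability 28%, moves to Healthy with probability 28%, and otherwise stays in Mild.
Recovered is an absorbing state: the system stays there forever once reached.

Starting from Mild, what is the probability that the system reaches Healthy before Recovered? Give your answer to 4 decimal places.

Let h(s) be the probability of absorption at Healthy starting from transient state s. Then h(Healthy) = 1 and h(Recovered) = 0. By first-step analysis:
h(Severe) = 0.2·1 + 0.2·h(Severe) + 0.28·h(Mild) + 0.32·0
h(Mild) = 0.28·1 + 0.28·h(Severe) + 0.24·h(Mild) + 0.2·0
Solving: h(Severe) = 0.4350, h(Mild) = 0.5287.
Starting from Mild, the probability is 0.5287.

0.5287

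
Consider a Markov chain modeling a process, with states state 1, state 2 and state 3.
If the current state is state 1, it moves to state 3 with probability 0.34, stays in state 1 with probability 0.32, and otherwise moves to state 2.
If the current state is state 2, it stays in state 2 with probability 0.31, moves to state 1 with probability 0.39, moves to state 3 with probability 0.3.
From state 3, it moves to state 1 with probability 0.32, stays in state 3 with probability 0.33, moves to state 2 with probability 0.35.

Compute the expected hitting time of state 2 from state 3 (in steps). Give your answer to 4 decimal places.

Let t(s) be the expected number of steps to first reach state 2 from state s, with t(state 2) = 0. Conditioning on the first step:
t(state 1) = 1 + 0.32·t(state 1) + 0.34·t(state 3)
t(state 3) = 1 + 0.32·t(state 1) + 0.33·t(state 3)
Solving: t(state 1) = 2.9123, t(state 3) = 2.8835.
Expected steps from state 3 to state 2: 2.8835.

2.8835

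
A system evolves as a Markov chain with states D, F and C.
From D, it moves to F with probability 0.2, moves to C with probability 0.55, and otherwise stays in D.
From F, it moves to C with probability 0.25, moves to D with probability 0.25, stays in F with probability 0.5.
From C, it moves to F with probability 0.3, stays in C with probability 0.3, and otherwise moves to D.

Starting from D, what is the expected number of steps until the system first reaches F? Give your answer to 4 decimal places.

Let t(s) be the expected number of steps to first reach F from state s, with t(F) = 0. Conditioning on the first step:
t(D) = 1 + 0.25·t(D) + 0.55·t(C)
t(C) = 1 + 0.4·t(D) + 0.3·t(C)
Solving: t(D) = 4.0984, t(C) = 3.7705.
Expected steps from D to F: 4.0984.

4.0984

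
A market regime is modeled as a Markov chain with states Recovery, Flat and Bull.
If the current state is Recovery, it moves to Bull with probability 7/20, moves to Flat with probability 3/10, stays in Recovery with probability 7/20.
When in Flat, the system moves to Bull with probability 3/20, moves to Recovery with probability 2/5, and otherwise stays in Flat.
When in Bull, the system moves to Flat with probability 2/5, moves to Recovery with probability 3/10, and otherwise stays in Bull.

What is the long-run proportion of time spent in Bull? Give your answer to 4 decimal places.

0.2603

Let the stationary distribution be π with π = πP and π_1 + π_2 + π_3 = 1.
π_1 = 0.35·π_1 + 0.4·π_2 + 0.3·π_3
π_2 = 0.3·π_1 + 0.45·π_2 + 0.4·π_3
Solving with the normalization constraint gives π = (0.3562, 0.3836, 0.2603).
So the stationary probability of Bull is 0.2603.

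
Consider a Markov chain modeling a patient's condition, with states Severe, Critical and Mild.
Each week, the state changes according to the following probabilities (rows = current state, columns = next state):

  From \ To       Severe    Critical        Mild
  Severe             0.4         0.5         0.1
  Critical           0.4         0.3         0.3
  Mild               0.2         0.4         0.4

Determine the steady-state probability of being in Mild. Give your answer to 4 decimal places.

Let the stationary distribution be π with π = πP and π_1 + π_2 + π_3 = 1.
π_1 = 0.4·π_1 + 0.4·π_2 + 0.2·π_3
π_2 = 0.5·π_1 + 0.3·π_2 + 0.4·π_3
Solving with the normalization constraint gives π = (0.3488, 0.3953, 0.2558).
So the stationary probability of Mild is 0.2558.

0.2558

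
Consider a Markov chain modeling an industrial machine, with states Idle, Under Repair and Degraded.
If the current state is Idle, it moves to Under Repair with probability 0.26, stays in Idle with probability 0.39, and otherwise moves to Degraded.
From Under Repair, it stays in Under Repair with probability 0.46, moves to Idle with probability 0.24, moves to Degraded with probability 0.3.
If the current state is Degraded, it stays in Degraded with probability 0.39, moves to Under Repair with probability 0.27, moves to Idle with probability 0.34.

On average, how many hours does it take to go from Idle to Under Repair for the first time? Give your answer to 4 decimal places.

Let t(s) be the expected number of hours to first reach Under Repair from state s, with t(Under Repair) = 0. Conditioning on the first hour:
t(Idle) = 1 + 0.39·t(Idle) + 0.35·t(Degraded)
t(Degraded) = 1 + 0.34·t(Idle) + 0.39·t(Degraded)
Solving: t(Idle) = 3.7930, t(Degraded) = 3.7535.
Expected hours from Idle to Under Repair: 3.7930.

3.7930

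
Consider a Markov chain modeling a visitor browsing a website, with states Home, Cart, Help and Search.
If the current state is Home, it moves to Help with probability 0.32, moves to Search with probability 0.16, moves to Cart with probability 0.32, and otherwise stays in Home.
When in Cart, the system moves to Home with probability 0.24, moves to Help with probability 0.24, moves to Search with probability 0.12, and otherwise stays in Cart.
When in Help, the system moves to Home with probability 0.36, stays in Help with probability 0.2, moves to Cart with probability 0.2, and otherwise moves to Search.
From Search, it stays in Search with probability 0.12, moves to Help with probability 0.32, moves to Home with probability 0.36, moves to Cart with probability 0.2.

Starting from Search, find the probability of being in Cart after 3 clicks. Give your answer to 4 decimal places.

0.2900

Propagate the distribution vector 3 clicks from Search.
After 0 clicks: (0.0000, 0.0000, 0.0000, 1.0000)
After 1 click: (0.3600, 0.2000, 0.3200, 0.1200)
After 2 clicks: (0.2784, 0.2832, 0.2656, 0.1728)
After 3 clicks: (0.2815, 0.2900, 0.2655, 0.1630)
P(in Cart after 3 clicks) = 0.2900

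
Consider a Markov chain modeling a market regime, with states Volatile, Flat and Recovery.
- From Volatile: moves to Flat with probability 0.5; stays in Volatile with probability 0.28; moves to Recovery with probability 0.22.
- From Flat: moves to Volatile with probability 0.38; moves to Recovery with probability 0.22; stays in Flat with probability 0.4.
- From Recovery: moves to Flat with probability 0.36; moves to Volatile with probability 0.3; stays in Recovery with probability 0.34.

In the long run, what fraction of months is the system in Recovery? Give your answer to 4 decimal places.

0.2500

Let the stationary distribution be π with π = πP and π_1 + π_2 + π_3 = 1.
π_1 = 0.28·π_1 + 0.38·π_2 + 0.3·π_3
π_2 = 0.5·π_1 + 0.4·π_2 + 0.36·π_3
Solving with the normalization constraint gives π = (0.3273, 0.4227, 0.2500).
So the stationary probability of Recovery is 0.2500.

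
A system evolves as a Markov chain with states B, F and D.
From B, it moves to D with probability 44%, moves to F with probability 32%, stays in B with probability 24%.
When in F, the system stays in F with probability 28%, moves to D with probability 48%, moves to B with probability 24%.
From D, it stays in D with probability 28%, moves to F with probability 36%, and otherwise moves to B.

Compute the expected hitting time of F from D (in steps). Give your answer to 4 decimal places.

2.8807

Let t(s) be the expected number of steps to first reach F from state s, with t(F) = 0. Conditioning on the first step:
t(B) = 1 + 0.24·t(B) + 0.44·t(D)
t(D) = 1 + 0.36·t(B) + 0.28·t(D)
Solving: t(B) = 2.9835, t(D) = 2.8807.
Expected steps from D to F: 2.8807.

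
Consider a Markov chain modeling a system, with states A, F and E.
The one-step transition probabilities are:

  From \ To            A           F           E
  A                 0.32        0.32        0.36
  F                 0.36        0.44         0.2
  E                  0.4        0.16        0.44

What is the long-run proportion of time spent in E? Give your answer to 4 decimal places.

Let the stationary distribution be π with π = πP and π_1 + π_2 + π_3 = 1.
π_1 = 0.32·π_1 + 0.36·π_2 + 0.4·π_3
π_2 = 0.32·π_1 + 0.44·π_2 + 0.16·π_3
Solving with the normalization constraint gives π = (0.3592, 0.3020, 0.3388).
So the stationary probability of E is 0.3388.

0.3388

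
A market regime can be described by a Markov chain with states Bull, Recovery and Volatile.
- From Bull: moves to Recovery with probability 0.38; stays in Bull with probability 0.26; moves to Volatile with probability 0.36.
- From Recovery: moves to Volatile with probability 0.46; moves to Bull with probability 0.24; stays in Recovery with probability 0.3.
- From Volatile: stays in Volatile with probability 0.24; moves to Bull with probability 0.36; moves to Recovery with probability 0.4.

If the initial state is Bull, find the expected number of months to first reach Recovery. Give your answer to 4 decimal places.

2.5878

Let t(s) be the expected number of months to first reach Recovery from state s, with t(Recovery) = 0. Conditioning on the first month:
t(Bull) = 1 + 0.26·t(Bull) + 0.36·t(Volatile)
t(Volatile) = 1 + 0.36·t(Bull) + 0.24·t(Volatile)
Solving: t(Bull) = 2.5878, t(Volatile) = 2.5416.
Expected months from Bull to Recovery: 2.5878.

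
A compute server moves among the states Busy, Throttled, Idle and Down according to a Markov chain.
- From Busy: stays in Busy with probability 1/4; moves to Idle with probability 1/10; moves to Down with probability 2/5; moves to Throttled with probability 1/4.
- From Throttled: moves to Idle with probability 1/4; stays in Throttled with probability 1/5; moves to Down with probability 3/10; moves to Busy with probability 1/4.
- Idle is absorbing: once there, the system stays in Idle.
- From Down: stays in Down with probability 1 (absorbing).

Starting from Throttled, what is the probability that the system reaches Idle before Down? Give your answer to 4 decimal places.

Let h(s) be the probability of absorption at Idle starting from transient state s. Then h(Idle) = 1 and h(Down) = 0. By first-step analysis:
h(Busy) = 0.25·h(Busy) + 0.25·h(Throttled) + 0.1·1 + 0.4·0
h(Throttled) = 0.25·h(Busy) + 0.2·h(Throttled) + 0.25·1 + 0.3·0
Solving: h(Busy) = 0.2651, h(Throttled) = 0.3953.
Starting from Throttled, the probability is 0.3953.

0.3953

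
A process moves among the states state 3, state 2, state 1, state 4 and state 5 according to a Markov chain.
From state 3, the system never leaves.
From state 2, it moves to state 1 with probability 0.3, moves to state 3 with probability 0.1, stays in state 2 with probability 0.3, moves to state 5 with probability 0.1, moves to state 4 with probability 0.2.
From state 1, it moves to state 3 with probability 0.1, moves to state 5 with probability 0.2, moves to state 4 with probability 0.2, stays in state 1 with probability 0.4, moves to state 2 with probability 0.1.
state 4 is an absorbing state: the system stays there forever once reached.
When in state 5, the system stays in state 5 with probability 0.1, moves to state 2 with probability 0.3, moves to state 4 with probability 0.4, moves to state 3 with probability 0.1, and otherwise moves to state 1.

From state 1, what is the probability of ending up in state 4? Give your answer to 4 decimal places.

0.7000

Let h(s) be the probability of absorption at state 4 starting from transient state s. Then h(state 4) = 1 and h(state 3) = 0. By first-step analysis:
h(state 2) = 0.1·0 + 0.3·h(state 2) + 0.3·h(state 1) + 0.2·1 + 0.1·h(state 5)
h(state 1) = 0.1·0 + 0.1·h(state 2) + 0.4·h(state 1) + 0.2·1 + 0.2·h(state 5)
h(state 5) = 0.1·0 + 0.3·h(state 2) + 0.1·h(state 1) + 0.4·1 + 0.1·h(state 5)
Solving: h(state 2) = 0.6933, h(state 1) = 0.7000, h(state 5) = 0.7533.
Starting from state 1, the probability is 0.7000.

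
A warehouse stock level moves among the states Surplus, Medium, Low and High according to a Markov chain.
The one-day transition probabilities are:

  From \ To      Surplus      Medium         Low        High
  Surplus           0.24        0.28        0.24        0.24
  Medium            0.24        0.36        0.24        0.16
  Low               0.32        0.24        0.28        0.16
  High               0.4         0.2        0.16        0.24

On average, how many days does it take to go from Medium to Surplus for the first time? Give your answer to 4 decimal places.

Let t(s) be the expected number of days to first reach Surplus from state s, with t(Surplus) = 0. Conditioning on the first day:
t(Medium) = 1 + 0.36·t(Medium) + 0.24·t(Low) + 0.16·t(High)
t(Low) = 1 + 0.24·t(Medium) + 0.28·t(Low) + 0.16·t(High)
t(High) = 1 + 0.2·t(Medium) + 0.16·t(Low) + 0.24·t(High)
Solving: t(Medium) = 3.4884, t(Low) = 3.1977, t(High) = 2.9070.
Expected days from Medium to Surplus: 3.4884.

3.4884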